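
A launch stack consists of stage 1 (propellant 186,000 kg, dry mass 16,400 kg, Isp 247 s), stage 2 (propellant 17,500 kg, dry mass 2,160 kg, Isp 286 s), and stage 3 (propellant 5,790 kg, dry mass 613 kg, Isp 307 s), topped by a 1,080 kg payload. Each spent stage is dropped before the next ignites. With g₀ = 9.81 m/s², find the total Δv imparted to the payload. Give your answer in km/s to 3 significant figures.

Δv ≈ 11.4 km/s

Ignition mass of stage 1 = 186,000+16,400 + 17,500+2,160 + 5,790+613 + 1,080 = 229,543 kg.
Stage 1: m₀ = 229,543 kg, m_f = 229,543 − 186,000 = 43,543 kg; Δv = 247×9.81×ln(5.272) = 2423.1×1.6623 ≈ 4028 m/s.
Stage 2: m₀ = 27,143 kg, m_f = 27,143 − 17,500 = 9,643 kg; Δv = 286×9.81×ln(2.815) = 2805.7×1.0349 ≈ 2904 m/s.
Stage 3: m₀ = 7,483 kg, m_f = 7,483 − 5,790 = 1,693 kg; Δv = 307×9.81×ln(4.42) = 3011.7×1.4861 ≈ 4476 m/s.
Total Δv = 4028 + 2904 + 4476 = 11408 m/s.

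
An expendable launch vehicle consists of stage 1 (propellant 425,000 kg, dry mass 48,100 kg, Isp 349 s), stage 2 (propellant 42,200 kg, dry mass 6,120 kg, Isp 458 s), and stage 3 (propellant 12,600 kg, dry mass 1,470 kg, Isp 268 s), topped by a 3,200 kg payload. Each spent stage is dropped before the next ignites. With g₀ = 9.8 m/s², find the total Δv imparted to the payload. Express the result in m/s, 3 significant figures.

Ignition mass of stage 1 = 425,000+48,100 + 42,200+6,120 + 12,600+1,470 + 3,200 = 538,690 kg.
Stage 1: m₀ = 538,690 kg, m_f = 538,690 − 425,000 = 113,690 kg; Δv = 349×9.8×ln(4.738) = 3420.2×1.5557 ≈ 5321 m/s.
Stage 2: m₀ = 65,590 kg, m_f = 65,590 − 42,200 = 23,390 kg; Δv = 458×9.8×ln(2.804) = 4488.4×1.0311 ≈ 4628 m/s.
Stage 3: m₀ = 17,270 kg, m_f = 17,270 − 12,600 = 4,670 kg; Δv = 268×9.8×ln(3.698) = 2626.4×1.3078 ≈ 3435 m/s.
Total Δv = 5321 + 4628 + 3435 = 13384 m/s.

Δv ≈ 13400 m/s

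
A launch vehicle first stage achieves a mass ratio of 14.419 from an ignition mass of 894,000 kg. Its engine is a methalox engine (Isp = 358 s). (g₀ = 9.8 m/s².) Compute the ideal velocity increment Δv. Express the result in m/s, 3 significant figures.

v_e = Isp · g₀ = 358 × 9.8 = 3508.4 m/s.
From the ideal rocket equation, Δv = v_e · ln(14.419) = 3508.4 × 2.6685 ≈ 9362.3 m/s.

Δv ≈ 9360 m/s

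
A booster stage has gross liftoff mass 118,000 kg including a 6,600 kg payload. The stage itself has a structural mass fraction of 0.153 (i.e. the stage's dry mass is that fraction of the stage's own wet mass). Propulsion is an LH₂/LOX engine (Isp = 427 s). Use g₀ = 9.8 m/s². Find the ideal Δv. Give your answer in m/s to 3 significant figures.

Stage wet mass = m₀ − payload = 118,000 − 6,600 = 111,400 kg.
Stage dry mass = ε × stage wet mass = 0.153 × 111,400 = 17,044.2 kg.
Burnout mass m_f = stage dry + payload = 17,044.2 + 6,600 = 23,644.2 kg.
v_e = Isp · g₀ = 427 × 9.8 = 4184.6 m/s.
Δv = v_e · ln(118,000/23,644.2) = 4184.6 × ln(4.991) = 4184.6 × 1.6076 ≈ 6727 m/s.

Δv ≈ 6730 m/s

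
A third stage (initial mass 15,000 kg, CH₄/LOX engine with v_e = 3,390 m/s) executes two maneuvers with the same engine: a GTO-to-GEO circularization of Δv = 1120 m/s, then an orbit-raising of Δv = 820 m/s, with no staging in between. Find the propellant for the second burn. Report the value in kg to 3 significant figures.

propellant for the second burn ≈ 2320 kg

After the first burn: m = 15000 × exp(−1120/3390.0) = 15000 × 0.71865 = 10,779.8 kg.
After the second burn: m = 10,779.8 × exp(−820/3390.0) = 10,779.8 × 0.78514 = 8,463.65 kg.
Second-burn propellant = 10,779.8 − 8,463.65 = 2,316.15 kg.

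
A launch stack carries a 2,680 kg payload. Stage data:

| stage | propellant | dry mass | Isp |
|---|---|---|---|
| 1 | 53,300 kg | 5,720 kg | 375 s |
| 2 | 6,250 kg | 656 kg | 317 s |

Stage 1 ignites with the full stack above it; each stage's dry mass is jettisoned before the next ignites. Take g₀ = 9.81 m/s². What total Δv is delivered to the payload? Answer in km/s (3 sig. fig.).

Δv ≈ 8.80 km/s

Ignition mass of stage 1 = 53,300+5,720 + 6,250+656 + 2,680 = 68,606 kg.
Stage 1: m₀ = 68,606 kg, m_f = 68,606 − 53,300 = 15,306 kg; Δv = 375×9.81×ln(4.482) = 3678.8×1.5001 ≈ 5519 m/s.
Stage 2: m₀ = 9,586 kg, m_f = 9,586 − 6,250 = 3,336 kg; Δv = 317×9.81×ln(2.874) = 3109.8×1.0555 ≈ 3282 m/s.
Total Δv = 5519 + 3282 = 8801 m/s.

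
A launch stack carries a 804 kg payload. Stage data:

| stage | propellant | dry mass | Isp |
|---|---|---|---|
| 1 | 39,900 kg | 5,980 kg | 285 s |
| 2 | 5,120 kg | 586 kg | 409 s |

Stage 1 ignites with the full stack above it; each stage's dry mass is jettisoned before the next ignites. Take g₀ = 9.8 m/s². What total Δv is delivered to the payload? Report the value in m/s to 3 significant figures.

Ignition mass of stage 1 = 39,900+5,980 + 5,120+586 + 804 = 52,390 kg.
Stage 1: m₀ = 52,390 kg, m_f = 52,390 − 39,900 = 12,490 kg; Δv = 285×9.8×ln(4.195) = 2793.0×1.4338 ≈ 4005 m/s.
Stage 2: m₀ = 6,510 kg, m_f = 6,510 − 5,120 = 1,390 kg; Δv = 409×9.8×ln(4.683) = 4008.2×1.5440 ≈ 6189 m/s.
Total Δv = 4005 + 6189 = 10194 m/s.

Δv ≈ 10200 m/s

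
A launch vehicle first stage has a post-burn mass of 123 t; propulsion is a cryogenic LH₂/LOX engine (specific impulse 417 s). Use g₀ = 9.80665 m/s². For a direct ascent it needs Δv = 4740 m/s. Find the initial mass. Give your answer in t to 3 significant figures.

v_e = Isp · g₀ = 417 × 9.80665 = 4089.4 m/s.
Using Δv = v_e ln(m₀/m_f): m₀/m_f = exp(Δv / v_e) = exp(4740 / 4089.4) = exp(1.1591) = 3.1871.
m₀ = m_f × 3.1871 = 123 × 3.1871 = 392.013 t.

initial mass ≈ 392 t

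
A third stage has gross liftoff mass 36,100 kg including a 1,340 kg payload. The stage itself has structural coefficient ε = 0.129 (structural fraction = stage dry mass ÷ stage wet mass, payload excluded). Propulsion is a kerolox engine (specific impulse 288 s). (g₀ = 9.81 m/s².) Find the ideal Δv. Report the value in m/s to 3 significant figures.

Δv ≈ 5150 m/s

Stage wet mass = m₀ − payload = 36,100 − 1,340 = 34,760 kg.
Stage dry mass = ε × stage wet mass = 0.129 × 34,760 = 4,484.04 kg.
Burnout mass m_f = stage dry + payload = 4,484.04 + 1,340 = 5,824.04 kg.
v_e = Isp · g₀ = 288 × 9.81 = 2825.3 m/s.
Δv = v_e · ln(36,100/5,824.04) = 2825.3 × ln(6.198) = 2825.3 × 1.8243 ≈ 5154 m/s.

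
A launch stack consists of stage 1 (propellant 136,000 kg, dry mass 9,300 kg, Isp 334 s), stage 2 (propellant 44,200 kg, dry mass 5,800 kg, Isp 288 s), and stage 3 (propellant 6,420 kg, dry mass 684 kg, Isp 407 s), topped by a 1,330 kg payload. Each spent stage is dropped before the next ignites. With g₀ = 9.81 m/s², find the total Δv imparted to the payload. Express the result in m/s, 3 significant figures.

Ignition mass of stage 1 = 136,000+9,300 + 44,200+5,800 + 6,420+684 + 1,330 = 203,734 kg.
Stage 1: m₀ = 203,734 kg, m_f = 203,734 − 136,000 = 67,734 kg; Δv = 334×9.81×ln(3.008) = 3276.5×1.1012 ≈ 3608 m/s.
Stage 2: m₀ = 58,434 kg, m_f = 58,434 − 44,200 = 14,234 kg; Δv = 288×9.81×ln(4.105) = 2825.3×1.4123 ≈ 3990 m/s.
Stage 3: m₀ = 8,434 kg, m_f = 8,434 − 6,420 = 2,014 kg; Δv = 407×9.81×ln(4.188) = 3992.7×1.4321 ≈ 5718 m/s.
Total Δv = 3608 + 3990 + 5718 = 13316 m/s.

Δv ≈ 13300 m/s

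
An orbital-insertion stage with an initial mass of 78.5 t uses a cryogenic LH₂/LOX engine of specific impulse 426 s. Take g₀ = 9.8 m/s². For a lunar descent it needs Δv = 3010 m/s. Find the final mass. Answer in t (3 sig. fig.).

final mass ≈ 38.2 t

v_e = Isp · g₀ = 426 × 9.8 = 4174.8 m/s.
Rocket equation: m₀/m_f = exp(Δv / v_e) = exp(3010 / 4174.8) = exp(0.7210) = 2.0565.
m_f = m₀ / 2.0565 = 78.5 / 2.0565 = 38.1717 t.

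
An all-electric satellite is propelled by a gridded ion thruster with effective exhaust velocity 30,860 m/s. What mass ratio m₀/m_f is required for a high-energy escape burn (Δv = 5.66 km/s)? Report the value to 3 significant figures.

mass ratio ≈ 1.20

m₀/m_f = exp(Δv / v_e) = exp(5660 / 30860.0) = exp(0.1834) = 1.2013.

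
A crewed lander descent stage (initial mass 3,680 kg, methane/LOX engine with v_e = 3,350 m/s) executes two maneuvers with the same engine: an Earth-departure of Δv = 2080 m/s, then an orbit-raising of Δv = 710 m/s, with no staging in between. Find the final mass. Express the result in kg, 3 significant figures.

After the first burn: m = 3680 × exp(−2080/3350.0) = 3680 × 0.53746 = 1,977.85 kg.
After the second burn: m = 1,977.85 × exp(−710/3350.0) = 1,977.85 × 0.80901 = 1,600.1 kg.

final mass ≈ 1600 kg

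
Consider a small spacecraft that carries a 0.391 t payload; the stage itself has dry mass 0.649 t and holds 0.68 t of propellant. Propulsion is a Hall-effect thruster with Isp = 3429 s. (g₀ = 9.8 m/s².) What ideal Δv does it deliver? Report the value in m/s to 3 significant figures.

v_e = Isp · g₀ = 3429 × 9.8 = 33604.2 m/s.
m₀ = payload + dry + propellant = 0.391 + 0.649 + 0.68 = 1.72 t.
m_f = payload + dry = 0.391 + 0.649 = 1.04 t.
Δv = v_e · ln(m₀/m_f) = 33604.2 × ln(1.654) = 33604.2 × 0.5031 ≈ 16906.4 m/s.

Δv ≈ 16900 m/s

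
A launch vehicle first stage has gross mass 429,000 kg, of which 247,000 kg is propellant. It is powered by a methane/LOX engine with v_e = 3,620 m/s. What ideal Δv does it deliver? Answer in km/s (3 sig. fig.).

Δv ≈ 3.10 km/s

m_f = m₀ − m_prop = 429,000 − 247,000 = 182,000 kg.
Δv = v_e · ln(m₀/m_f) = 3620.0 × ln(2.357) = 3620.0 × 0.8575 ≈ 3104.0 m/s.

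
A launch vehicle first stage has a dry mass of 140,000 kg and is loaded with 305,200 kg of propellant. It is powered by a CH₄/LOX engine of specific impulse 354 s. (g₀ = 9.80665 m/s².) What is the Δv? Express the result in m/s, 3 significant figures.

v_e = Isp · g₀ = 354 × 9.80665 = 3471.6 m/s.
m₀ = m_dry + m_prop = 140,000 + 305,200 = 445,200 kg.
By the Tsiolkovsky rocket equation, Δv = v_e · ln(m₀/m_f) = 3471.6 × ln(3.18) = 3471.6 × 1.1569 ≈ 4016.2 m/s.

Δv ≈ 4020 m/s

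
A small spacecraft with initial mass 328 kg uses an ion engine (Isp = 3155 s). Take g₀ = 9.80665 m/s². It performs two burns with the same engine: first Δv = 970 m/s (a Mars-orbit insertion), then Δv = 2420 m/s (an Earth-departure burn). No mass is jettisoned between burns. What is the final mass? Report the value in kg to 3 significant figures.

v_e = Isp · g₀ = 3155 × 9.80665 = 30940.0 m/s.
After the first burn: m = 328 × exp(−970/30940.0) = 328 × 0.96914 = 317.878 kg.
After the second burn: m = 317.878 × exp(−2420/30940.0) = 317.878 × 0.92476 = 293.961 kg.

final mass ≈ 294 kg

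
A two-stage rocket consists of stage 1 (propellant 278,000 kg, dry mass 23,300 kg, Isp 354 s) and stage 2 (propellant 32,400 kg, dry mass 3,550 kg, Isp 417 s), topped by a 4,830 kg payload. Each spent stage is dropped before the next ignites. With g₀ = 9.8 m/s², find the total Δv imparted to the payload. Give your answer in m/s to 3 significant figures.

Δv ≈ 12300 m/s

Ignition mass of stage 1 = 278,000+23,300 + 32,400+3,550 + 4,830 = 342,080 kg.
Stage 1: m₀ = 342,080 kg, m_f = 342,080 − 278,000 = 64,080 kg; Δv = 354×9.8×ln(5.338) = 3469.2×1.6749 ≈ 5811 m/s.
Stage 2: m₀ = 40,780 kg, m_f = 40,780 − 32,400 = 8,380 kg; Δv = 417×9.8×ln(4.866) = 4086.6×1.5823 ≈ 6466 m/s.
Total Δv = 5811 + 6466 = 12277 m/s.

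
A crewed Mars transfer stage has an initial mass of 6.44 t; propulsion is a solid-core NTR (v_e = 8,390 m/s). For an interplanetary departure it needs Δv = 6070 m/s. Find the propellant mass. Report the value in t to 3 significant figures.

propellant mass ≈ 3.32 t

m₀/m_f = exp(Δv / v_e) = exp(6070 / 8390.0) = exp(0.7235) = 2.0616.
m_f = 6.44 / 2.0616 = 3.12379 t, so propellant = m₀ − m_f = 6.44 − 3.12379 = 3.31621 t.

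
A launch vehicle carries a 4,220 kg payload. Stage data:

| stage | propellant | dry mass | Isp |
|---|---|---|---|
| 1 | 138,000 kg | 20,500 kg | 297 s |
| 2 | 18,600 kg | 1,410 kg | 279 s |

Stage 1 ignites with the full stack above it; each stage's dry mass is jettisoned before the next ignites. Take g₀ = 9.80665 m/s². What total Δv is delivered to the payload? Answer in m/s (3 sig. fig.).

Δv ≈ 8090 m/s

Ignition mass of stage 1 = 138,000+20,500 + 18,600+1,410 + 4,220 = 182,730 kg.
Stage 1: m₀ = 182,730 kg, m_f = 182,730 − 138,000 = 44,730 kg; Δv = 297×9.80665×ln(4.085) = 2912.6×1.4074 ≈ 4099 m/s.
Stage 2: m₀ = 24,230 kg, m_f = 24,230 − 18,600 = 5,630 kg; Δv = 279×9.80665×ln(4.304) = 2736.1×1.4595 ≈ 3993 m/s.
Total Δv = 4099 + 3993 = 8092 m/s.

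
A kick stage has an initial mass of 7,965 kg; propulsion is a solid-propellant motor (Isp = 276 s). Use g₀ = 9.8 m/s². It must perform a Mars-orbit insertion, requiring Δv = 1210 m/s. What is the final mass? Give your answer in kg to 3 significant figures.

v_e = Isp · g₀ = 276 × 9.8 = 2704.8 m/s.
By the Tsiolkovsky rocket equation, m₀/m_f = exp(Δv / v_e) = exp(1210 / 2704.8) = exp(0.4474) = 1.5642.
m_f = m₀ / 1.5642 = 7,965 / 1.5642 = 5,092.06 kg.

final mass ≈ 5090 kg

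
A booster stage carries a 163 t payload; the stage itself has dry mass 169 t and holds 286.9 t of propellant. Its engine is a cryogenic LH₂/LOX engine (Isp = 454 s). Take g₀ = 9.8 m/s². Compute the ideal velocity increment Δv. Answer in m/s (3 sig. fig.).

Δv ≈ 2770 m/s

v_e = Isp · g₀ = 454 × 9.8 = 4449.2 m/s.
m₀ = payload + dry + propellant = 163 + 169 + 286.9 = 618.9 t.
m_f = payload + dry = 163 + 169 = 332 t.
Rocket equation: Δv = v_e · ln(m₀/m_f) = 4449.2 × ln(1.864) = 4449.2 × 0.6228 ≈ 2771.0 m/s.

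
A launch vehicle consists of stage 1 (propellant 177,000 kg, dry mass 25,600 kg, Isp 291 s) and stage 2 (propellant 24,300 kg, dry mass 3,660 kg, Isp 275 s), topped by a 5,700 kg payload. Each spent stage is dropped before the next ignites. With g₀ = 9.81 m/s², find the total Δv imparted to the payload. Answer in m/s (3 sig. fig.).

Ignition mass of stage 1 = 177,000+25,600 + 24,300+3,660 + 5,700 = 236,260 kg.
Stage 1: m₀ = 236,260 kg, m_f = 236,260 − 177,000 = 59,260 kg; Δv = 291×9.81×ln(3.987) = 2854.7×1.3830 ≈ 3948 m/s.
Stage 2: m₀ = 33,660 kg, m_f = 33,660 − 24,300 = 9,360 kg; Δv = 275×9.81×ln(3.596) = 2697.8×1.2799 ≈ 3453 m/s.
Total Δv = 3948 + 3453 = 7401 m/s.

Δv ≈ 7400 m/s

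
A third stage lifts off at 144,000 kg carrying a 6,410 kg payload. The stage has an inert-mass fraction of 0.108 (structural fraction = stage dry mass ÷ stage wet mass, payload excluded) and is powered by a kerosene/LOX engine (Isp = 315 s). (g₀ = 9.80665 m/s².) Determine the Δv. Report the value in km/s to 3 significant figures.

Stage wet mass = m₀ − payload = 144,000 − 6,410 = 137,590 kg.
Stage dry mass = ε × stage wet mass = 0.108 × 137,590 = 14,859.7 kg.
Burnout mass m_f = stage dry + payload = 14,859.7 + 6,410 = 21,269.7 kg.
v_e = Isp · g₀ = 315 × 9.80665 = 3089.1 m/s.
Rocket equation: Δv = v_e · ln(144,000/21,269.7) = 3089.1 × ln(6.77) = 3089.1 × 1.9125 ≈ 5908 m/s.

Δv ≈ 5.91 km/s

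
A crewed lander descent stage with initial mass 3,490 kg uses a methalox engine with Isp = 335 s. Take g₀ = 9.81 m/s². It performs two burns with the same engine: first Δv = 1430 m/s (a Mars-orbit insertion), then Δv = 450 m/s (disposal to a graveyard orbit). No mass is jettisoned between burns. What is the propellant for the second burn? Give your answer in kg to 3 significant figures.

v_e = Isp · g₀ = 335 × 9.81 = 3286.4 m/s.
After the first burn: m = 3490 × exp(−1430/3286.4) = 3490 × 0.64718 = 2,258.66 kg.
After the second burn: m = 2,258.66 × exp(−450/3286.4) = 2,258.66 × 0.87203 = 1,969.62 kg.
Second-burn propellant = 2,258.66 − 1,969.62 = 289.04 kg.

propellant for the second burn ≈ 289 kg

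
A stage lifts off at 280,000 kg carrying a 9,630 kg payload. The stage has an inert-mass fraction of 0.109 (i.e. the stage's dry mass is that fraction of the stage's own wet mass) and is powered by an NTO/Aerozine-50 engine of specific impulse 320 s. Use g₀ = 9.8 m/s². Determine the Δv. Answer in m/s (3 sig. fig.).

Δv ≈ 6170 m/s

Stage wet mass = m₀ − payload = 280,000 − 9,630 = 270,370 kg.
Stage dry mass = ε × stage wet mass = 0.109 × 270,370 = 29,470.3 kg.
Burnout mass m_f = stage dry + payload = 29,470.3 + 9,630 = 39,100.3 kg.
v_e = Isp · g₀ = 320 × 9.8 = 3136.0 m/s.
From the ideal rocket equation, Δv = v_e · ln(280,000/39,100.3) = 3136.0 × ln(7.161) = 3136.0 × 1.9687 ≈ 6174 m/s.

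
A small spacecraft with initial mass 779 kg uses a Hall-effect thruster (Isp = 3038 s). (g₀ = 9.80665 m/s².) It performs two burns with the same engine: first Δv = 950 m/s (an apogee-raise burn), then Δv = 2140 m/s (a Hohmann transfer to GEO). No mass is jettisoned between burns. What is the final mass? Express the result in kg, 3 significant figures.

final mass ≈ 702 kg

v_e = Isp · g₀ = 3038 × 9.80665 = 29792.6 m/s.
After the first burn: m = 779 × exp(−950/29792.6) = 779 × 0.96862 = 754.555 kg.
After the second burn: m = 754.555 × exp(−2140/29792.6) = 754.555 × 0.93069 = 702.257 kg.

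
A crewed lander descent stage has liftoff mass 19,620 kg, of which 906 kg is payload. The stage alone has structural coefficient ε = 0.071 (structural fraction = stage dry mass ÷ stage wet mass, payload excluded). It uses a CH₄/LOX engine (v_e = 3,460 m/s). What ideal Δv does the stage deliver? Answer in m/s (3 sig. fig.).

Δv ≈ 7520 m/s

Stage wet mass = m₀ − payload = 19,620 − 906 = 18,714 kg.
Stage dry mass = ε × stage wet mass = 0.071 × 18,714 = 1,328.69 kg.
Burnout mass m_f = stage dry + payload = 1,328.69 + 906 = 2,234.69 kg.
From the ideal rocket equation, Δv = v_e · ln(19,620/2,234.69) = 3460.0 × ln(8.78) = 3460.0 × 2.1724 ≈ 7517 m/s.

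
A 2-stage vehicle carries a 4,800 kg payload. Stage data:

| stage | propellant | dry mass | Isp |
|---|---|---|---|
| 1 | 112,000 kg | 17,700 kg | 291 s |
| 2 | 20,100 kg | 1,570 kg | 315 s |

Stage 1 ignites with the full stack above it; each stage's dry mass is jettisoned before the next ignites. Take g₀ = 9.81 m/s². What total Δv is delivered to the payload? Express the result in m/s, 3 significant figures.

Δv ≈ 8010 m/s

Ignition mass of stage 1 = 112,000+17,700 + 20,100+1,570 + 4,800 = 156,170 kg.
Stage 1: m₀ = 156,170 kg, m_f = 156,170 − 112,000 = 44,170 kg; Δv = 291×9.81×ln(3.536) = 2854.7×1.2629 ≈ 3605 m/s.
Stage 2: m₀ = 26,470 kg, m_f = 26,470 − 20,100 = 6,370 kg; Δv = 315×9.81×ln(4.155) = 3090.2×1.4244 ≈ 4402 m/s.
Total Δv = 3605 + 4402 = 8007 m/s.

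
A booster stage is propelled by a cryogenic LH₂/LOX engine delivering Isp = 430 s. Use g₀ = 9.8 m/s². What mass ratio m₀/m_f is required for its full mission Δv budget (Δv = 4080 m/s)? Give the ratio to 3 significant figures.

v_e = Isp · g₀ = 430 × 9.8 = 4214.0 m/s.
From the ideal rocket equation, m₀/m_f = exp(Δv / v_e) = exp(4080 / 4214.0) = exp(0.9682) = 2.6332.

mass ratio ≈ 2.63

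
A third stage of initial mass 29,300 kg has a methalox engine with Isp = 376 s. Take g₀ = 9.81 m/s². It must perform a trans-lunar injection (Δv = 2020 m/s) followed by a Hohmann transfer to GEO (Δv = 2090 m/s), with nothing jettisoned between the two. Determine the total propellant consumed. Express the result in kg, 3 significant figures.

v_e = Isp · g₀ = 376 × 9.81 = 3688.6 m/s.
After the first burn: m = 29300 × exp(−2020/3688.6) = 29300 × 0.57831 = 16,944.5 kg.
After the second burn: m = 16,944.5 × exp(−2090/3688.6) = 16,944.5 × 0.56744 = 9,614.99 kg.
Total propellant = m₀ − m_final = 29300 − 9,614.99 = 19,685.01 kg.

total propellant consumed ≈ 19700 kg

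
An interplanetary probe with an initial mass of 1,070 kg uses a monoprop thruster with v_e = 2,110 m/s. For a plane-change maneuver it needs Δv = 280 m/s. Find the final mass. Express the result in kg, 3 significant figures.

final mass ≈ 937 kg

m₀/m_f = exp(Δv / v_e) = exp(280 / 2110.0) = exp(0.1327) = 1.1419.
m_f = m₀ / 1.1419 = 1,070 / 1.1419 = 937.035 kg.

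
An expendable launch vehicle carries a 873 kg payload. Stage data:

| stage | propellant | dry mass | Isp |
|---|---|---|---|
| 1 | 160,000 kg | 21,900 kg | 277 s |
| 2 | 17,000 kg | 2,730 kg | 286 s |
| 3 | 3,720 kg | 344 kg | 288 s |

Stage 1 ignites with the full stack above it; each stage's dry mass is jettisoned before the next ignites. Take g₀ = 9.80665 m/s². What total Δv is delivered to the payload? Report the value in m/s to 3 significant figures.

Δv ≈ 11300 m/s

Ignition mass of stage 1 = 160,000+21,900 + 17,000+2,730 + 3,720+344 + 873 = 206,567 kg.
Stage 1: m₀ = 206,567 kg, m_f = 206,567 − 160,000 = 46,567 kg; Δv = 277×9.80665×ln(4.436) = 2716.4×1.4897 ≈ 4047 m/s.
Stage 2: m₀ = 24,667 kg, m_f = 24,667 − 17,000 = 7,667 kg; Δv = 286×9.80665×ln(3.217) = 2804.7×1.1685 ≈ 3277 m/s.
Stage 3: m₀ = 4,937 kg, m_f = 4,937 − 3,720 = 1,217 kg; Δv = 288×9.80665×ln(4.057) = 2824.3×1.4004 ≈ 3955 m/s.
Total Δv = 4047 + 3277 + 3955 = 11279 m/s.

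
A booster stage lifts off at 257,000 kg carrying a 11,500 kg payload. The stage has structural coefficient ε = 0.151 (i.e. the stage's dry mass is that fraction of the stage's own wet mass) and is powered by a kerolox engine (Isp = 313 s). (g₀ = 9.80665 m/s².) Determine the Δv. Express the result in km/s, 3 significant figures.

Stage wet mass = m₀ − payload = 257,000 − 11,500 = 245,500 kg.
Stage dry mass = ε × stage wet mass = 0.151 × 245,500 = 37,070.5 kg.
Burnout mass m_f = stage dry + payload = 37,070.5 + 11,500 = 48,570.5 kg.
v_e = Isp · g₀ = 313 × 9.80665 = 3069.5 m/s.
Δv = v_e · ln(257,000/48,570.5) = 3069.5 × ln(5.291) = 3069.5 × 1.6661 ≈ 5114 m/s.

Δv ≈ 5.11 km/s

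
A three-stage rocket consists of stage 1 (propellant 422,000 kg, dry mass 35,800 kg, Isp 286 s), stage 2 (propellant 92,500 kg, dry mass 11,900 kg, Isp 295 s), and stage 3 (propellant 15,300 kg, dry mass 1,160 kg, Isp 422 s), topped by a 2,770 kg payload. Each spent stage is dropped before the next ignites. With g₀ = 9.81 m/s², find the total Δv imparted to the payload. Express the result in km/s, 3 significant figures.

Δv ≈ 14.2 km/s

Ignition mass of stage 1 = 422,000+35,800 + 92,500+11,900 + 15,300+1,160 + 2,770 = 581,430 kg.
Stage 1: m₀ = 581,430 kg, m_f = 581,430 − 422,000 = 159,430 kg; Δv = 286×9.81×ln(3.647) = 2805.7×1.2939 ≈ 3630 m/s.
Stage 2: m₀ = 123,630 kg, m_f = 123,630 − 92,500 = 31,130 kg; Δv = 295×9.81×ln(3.971) = 2894.0×1.3791 ≈ 3991 m/s.
Stage 3: m₀ = 19,230 kg, m_f = 19,230 − 15,300 = 3,930 kg; Δv = 422×9.81×ln(4.893) = 4139.8×1.5878 ≈ 6573 m/s.
Total Δv = 3630 + 3991 + 6573 = 14194 m/s.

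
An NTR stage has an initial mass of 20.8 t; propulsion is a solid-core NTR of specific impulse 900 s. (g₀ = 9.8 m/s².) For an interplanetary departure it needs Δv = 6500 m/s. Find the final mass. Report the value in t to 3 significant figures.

v_e = Isp · g₀ = 900 × 9.8 = 8820.0 m/s.
Using Δv = v_e ln(m₀/m_f): m₀/m_f = exp(Δv / v_e) = exp(6500 / 8820.0) = exp(0.7370) = 2.0896.
m_f = m₀ / 2.0896 = 20.8 / 2.0896 = 9.95406 t.

final mass ≈ 9.95 t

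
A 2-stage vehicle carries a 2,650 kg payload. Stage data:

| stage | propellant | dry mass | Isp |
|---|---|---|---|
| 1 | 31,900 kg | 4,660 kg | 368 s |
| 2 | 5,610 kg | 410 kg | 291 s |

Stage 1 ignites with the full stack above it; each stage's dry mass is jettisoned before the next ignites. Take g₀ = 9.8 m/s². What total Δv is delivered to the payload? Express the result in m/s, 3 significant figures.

Ignition mass of stage 1 = 31,900+4,660 + 5,610+410 + 2,650 = 45,230 kg.
Stage 1: m₀ = 45,230 kg, m_f = 45,230 − 31,900 = 13,330 kg; Δv = 368×9.8×ln(3.393) = 3606.4×1.2217 ≈ 4406 m/s.
Stage 2: m₀ = 8,670 kg, m_f = 8,670 − 5,610 = 3,060 kg; Δv = 291×9.8×ln(2.833) = 2851.8×1.0415 ≈ 2970 m/s.
Total Δv = 4406 + 2970 = 7376 m/s.

Δv ≈ 7380 m/s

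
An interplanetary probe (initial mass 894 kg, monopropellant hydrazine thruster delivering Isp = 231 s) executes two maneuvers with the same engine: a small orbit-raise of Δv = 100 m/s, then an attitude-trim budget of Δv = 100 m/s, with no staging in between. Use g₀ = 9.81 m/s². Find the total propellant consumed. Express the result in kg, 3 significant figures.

total propellant consumed ≈ 75.5 kg

v_e = Isp · g₀ = 231 × 9.81 = 2266.1 m/s.
After the first burn: m = 894 × exp(−100/2266.1) = 894 × 0.95683 = 855.406 kg.
After the second burn: m = 855.406 × exp(−100/2266.1) = 855.406 × 0.95683 = 818.478 kg.
Total propellant = m₀ − m_final = 894 − 818.478 = 75.522 kg.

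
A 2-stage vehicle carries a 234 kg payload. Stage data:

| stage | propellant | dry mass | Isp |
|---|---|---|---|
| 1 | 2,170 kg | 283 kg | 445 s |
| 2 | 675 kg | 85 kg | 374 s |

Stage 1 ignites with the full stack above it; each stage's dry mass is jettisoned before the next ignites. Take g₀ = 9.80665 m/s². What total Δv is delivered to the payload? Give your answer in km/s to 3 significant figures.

Δv ≈ 8.50 km/s

Ignition mass of stage 1 = 2,170+283 + 675+85 + 234 = 3,447 kg.
Stage 1: m₀ = 3,447 kg, m_f = 3,447 − 2,170 = 1,277 kg; Δv = 445×9.80665×ln(2.699) = 4364.0×0.9930 ≈ 4333 m/s.
Stage 2: m₀ = 994 kg, m_f = 994 − 675 = 319 kg; Δv = 374×9.80665×ln(3.116) = 3667.7×1.1365 ≈ 4168 m/s.
Total Δv = 4333 + 4168 = 8501 m/s.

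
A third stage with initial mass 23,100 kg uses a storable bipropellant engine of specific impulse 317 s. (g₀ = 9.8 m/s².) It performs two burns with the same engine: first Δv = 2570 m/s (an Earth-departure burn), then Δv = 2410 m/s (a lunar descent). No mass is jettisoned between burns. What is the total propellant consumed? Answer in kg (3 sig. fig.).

v_e = Isp · g₀ = 317 × 9.8 = 3106.6 m/s.
After the first burn: m = 23100 × exp(−2570/3106.6) = 23100 × 0.43724 = 10,100.2 kg.
After the second burn: m = 10,100.2 × exp(−2410/3106.6) = 10,100.2 × 0.46035 = 4,649.63 kg.
Total propellant = m₀ − m_final = 23100 − 4,649.63 = 18,450.37 kg.

total propellant consumed ≈ 18500 kg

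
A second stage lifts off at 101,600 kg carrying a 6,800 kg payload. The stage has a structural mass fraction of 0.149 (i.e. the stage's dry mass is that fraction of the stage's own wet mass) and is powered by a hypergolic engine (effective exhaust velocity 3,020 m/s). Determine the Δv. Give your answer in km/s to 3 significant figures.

Stage wet mass = m₀ − payload = 101,600 − 6,800 = 94,800 kg.
Stage dry mass = ε × stage wet mass = 0.149 × 94,800 = 14,125.2 kg.
Burnout mass m_f = stage dry + payload = 14,125.2 + 6,800 = 20,925.2 kg.
Δv = v_e · ln(101,600/20,925.2) = 3020.0 × ln(4.855) = 3020.0 × 1.5801 ≈ 4772 m/s.

Δv ≈ 4.77 km/s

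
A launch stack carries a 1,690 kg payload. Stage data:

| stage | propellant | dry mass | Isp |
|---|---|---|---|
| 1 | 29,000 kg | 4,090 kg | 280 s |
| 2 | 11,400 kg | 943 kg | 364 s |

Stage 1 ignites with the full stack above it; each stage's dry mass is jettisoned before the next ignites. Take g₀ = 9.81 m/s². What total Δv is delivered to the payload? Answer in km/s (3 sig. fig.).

Δv ≈ 8.60 km/s

Ignition mass of stage 1 = 29,000+4,090 + 11,400+943 + 1,690 = 47,123 kg.
Stage 1: m₀ = 47,123 kg, m_f = 47,123 − 29,000 = 18,123 kg; Δv = 280×9.81×ln(2.6) = 2746.8×0.9556 ≈ 2625 m/s.
Stage 2: m₀ = 14,033 kg, m_f = 14,033 − 11,400 = 2,633 kg; Δv = 364×9.81×ln(5.33) = 3570.8×1.6733 ≈ 5975 m/s.
Total Δv = 2625 + 5975 = 8600 m/s.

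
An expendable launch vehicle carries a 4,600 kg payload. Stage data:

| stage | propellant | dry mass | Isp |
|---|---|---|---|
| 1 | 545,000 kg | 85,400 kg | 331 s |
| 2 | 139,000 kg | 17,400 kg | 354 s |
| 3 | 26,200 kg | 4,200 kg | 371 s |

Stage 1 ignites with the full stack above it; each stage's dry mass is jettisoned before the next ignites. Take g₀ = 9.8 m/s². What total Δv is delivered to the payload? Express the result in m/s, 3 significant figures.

Δv ≈ 13000 m/s

Ignition mass of stage 1 = 545,000+85,400 + 139,000+17,400 + 26,200+4,200 + 4,600 = 821,800 kg.
Stage 1: m₀ = 821,800 kg, m_f = 821,800 − 545,000 = 276,800 kg; Δv = 331×9.8×ln(2.969) = 3243.8×1.0882 ≈ 3530 m/s.
Stage 2: m₀ = 191,400 kg, m_f = 191,400 − 139,000 = 52,400 kg; Δv = 354×9.8×ln(3.653) = 3469.2×1.2955 ≈ 4494 m/s.
Stage 3: m₀ = 35,000 kg, m_f = 35,000 − 26,200 = 8,800 kg; Δv = 371×9.8×ln(3.977) = 3635.8×1.3806 ≈ 5020 m/s.
Total Δv = 3530 + 4494 + 5020 = 13044 m/s.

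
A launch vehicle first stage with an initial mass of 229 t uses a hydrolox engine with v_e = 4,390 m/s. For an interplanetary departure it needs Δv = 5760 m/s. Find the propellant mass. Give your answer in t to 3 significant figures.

propellant mass ≈ 167 t

Using Δv = v_e ln(m₀/m_f): m₀/m_f = exp(Δv / v_e) = exp(5760 / 4390.0) = exp(1.3121) = 3.7139.
m_f = 229 / 3.7139 = 61.6602 t, so propellant = m₀ − m_f = 229 − 61.6602 = 167.3398 t.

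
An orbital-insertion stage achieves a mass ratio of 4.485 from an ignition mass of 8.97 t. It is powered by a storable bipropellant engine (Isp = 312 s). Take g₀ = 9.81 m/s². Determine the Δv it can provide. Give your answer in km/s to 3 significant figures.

Δv ≈ 4.59 km/s

v_e = Isp · g₀ = 312 × 9.81 = 3060.7 m/s.
By the Tsiolkovsky rocket equation, Δv = v_e · ln(4.485) = 3060.7 × 1.5007 ≈ 4593.3 m/s.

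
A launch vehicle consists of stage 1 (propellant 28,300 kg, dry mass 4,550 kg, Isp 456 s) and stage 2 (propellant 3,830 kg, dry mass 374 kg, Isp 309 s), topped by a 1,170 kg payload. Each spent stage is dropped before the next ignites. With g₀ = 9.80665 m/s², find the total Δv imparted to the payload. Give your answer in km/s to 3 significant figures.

Δv ≈ 9.81 km/s

Ignition mass of stage 1 = 28,300+4,550 + 3,830+374 + 1,170 = 38,224 kg.
Stage 1: m₀ = 38,224 kg, m_f = 38,224 − 28,300 = 9,924 kg; Δv = 456×9.80665×ln(3.852) = 4471.8×1.3485 ≈ 6030 m/s.
Stage 2: m₀ = 5,374 kg, m_f = 5,374 − 3,830 = 1,544 kg; Δv = 309×9.80665×ln(3.481) = 3030.3×1.2472 ≈ 3779 m/s.
Total Δv = 6030 + 3779 = 9809 m/s.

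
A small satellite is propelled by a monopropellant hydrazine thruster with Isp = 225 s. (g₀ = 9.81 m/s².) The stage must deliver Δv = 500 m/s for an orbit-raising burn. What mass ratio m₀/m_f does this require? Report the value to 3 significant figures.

mass ratio ≈ 1.25

v_e = Isp · g₀ = 225 × 9.81 = 2207.2 m/s.
Using Δv = v_e ln(m₀/m_f): m₀/m_f = exp(Δv / v_e) = exp(500 / 2207.2) = exp(0.2265) = 1.2542.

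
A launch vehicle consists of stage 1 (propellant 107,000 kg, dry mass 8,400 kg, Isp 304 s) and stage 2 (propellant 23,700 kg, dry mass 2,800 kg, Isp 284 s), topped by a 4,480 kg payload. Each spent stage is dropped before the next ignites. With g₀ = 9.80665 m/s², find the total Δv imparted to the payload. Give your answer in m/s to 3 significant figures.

Ignition mass of stage 1 = 107,000+8,400 + 23,700+2,800 + 4,480 = 146,380 kg.
Stage 1: m₀ = 146,380 kg, m_f = 146,380 − 107,000 = 39,380 kg; Δv = 304×9.80665×ln(3.717) = 2981.2×1.3129 ≈ 3914 m/s.
Stage 2: m₀ = 30,980 kg, m_f = 30,980 − 23,700 = 7,280 kg; Δv = 284×9.80665×ln(4.255) = 2785.1×1.4482 ≈ 4033 m/s.
Total Δv = 3914 + 4033 = 7947 m/s.

Δv ≈ 7950 m/s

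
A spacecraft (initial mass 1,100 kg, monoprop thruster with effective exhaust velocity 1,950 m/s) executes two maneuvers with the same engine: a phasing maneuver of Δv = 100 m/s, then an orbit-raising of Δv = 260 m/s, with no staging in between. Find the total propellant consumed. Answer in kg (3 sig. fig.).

After the first burn: m = 1100 × exp(−100/1950.0) = 1100 × 0.95001 = 1,045.01 kg.
After the second burn: m = 1,045.01 × exp(−260/1950.0) = 1,045.01 × 0.87517 = 914.561 kg.
Total propellant = m₀ − m_final = 1100 − 914.561 = 185.439 kg.

total propellant consumed ≈ 185 kg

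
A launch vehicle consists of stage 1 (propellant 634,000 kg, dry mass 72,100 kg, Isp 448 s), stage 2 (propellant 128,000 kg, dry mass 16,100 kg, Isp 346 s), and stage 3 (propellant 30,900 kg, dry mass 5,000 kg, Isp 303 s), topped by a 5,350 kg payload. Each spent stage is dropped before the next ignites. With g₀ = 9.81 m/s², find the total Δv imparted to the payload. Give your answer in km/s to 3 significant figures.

Δv ≈ 13.6 km/s

Ignition mass of stage 1 = 634,000+72,100 + 128,000+16,100 + 30,900+5,000 + 5,350 = 891,450 kg.
Stage 1: m₀ = 891,450 kg, m_f = 891,450 − 634,000 = 257,450 kg; Δv = 448×9.81×ln(3.463) = 4394.9×1.2420 ≈ 5459 m/s.
Stage 2: m₀ = 185,350 kg, m_f = 185,350 − 128,000 = 57,350 kg; Δv = 346×9.81×ln(3.232) = 3394.3×1.1731 ≈ 3982 m/s.
Stage 3: m₀ = 41,250 kg, m_f = 41,250 − 30,900 = 10,350 kg; Δv = 303×9.81×ln(3.986) = 2972.4×1.3827 ≈ 4110 m/s.
Total Δv = 5459 + 3982 + 4110 = 13551 m/s.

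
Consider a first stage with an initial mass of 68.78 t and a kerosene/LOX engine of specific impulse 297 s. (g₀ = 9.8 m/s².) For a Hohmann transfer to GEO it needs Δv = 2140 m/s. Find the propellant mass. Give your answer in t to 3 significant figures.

v_e = Isp · g₀ = 297 × 9.8 = 2910.6 m/s.
By the Tsiolkovsky rocket equation, m₀/m_f = exp(Δv / v_e) = exp(2140 / 2910.6) = exp(0.7352) = 2.0860.
m_f = 68.78 / 2.0860 = 32.9722 t, so propellant = m₀ − m_f = 68.78 − 32.9722 = 35.8078 t.

propellant mass ≈ 35.8 t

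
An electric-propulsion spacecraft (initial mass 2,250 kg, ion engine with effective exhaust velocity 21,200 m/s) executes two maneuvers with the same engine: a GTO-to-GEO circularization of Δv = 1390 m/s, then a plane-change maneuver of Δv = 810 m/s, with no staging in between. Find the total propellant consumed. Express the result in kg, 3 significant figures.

After the first burn: m = 2250 × exp(−1390/21200.0) = 2250 × 0.93654 = 2,107.22 kg.
After the second burn: m = 2,107.22 × exp(−810/21200.0) = 2,107.22 × 0.96251 = 2,028.22 kg.
Total propellant = m₀ − m_final = 2250 − 2,028.22 = 221.78 kg.

total propellant consumed ≈ 222 kg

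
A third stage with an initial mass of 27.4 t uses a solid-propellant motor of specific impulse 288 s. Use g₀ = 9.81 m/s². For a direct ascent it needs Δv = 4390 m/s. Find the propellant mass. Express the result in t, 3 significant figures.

propellant mass ≈ 21.6 t

v_e = Isp · g₀ = 288 × 9.81 = 2825.3 m/s.
Using Δv = v_e ln(m₀/m_f): m₀/m_f = exp(Δv / v_e) = exp(4390 / 2825.3) = exp(1.5538) = 4.7295.
m_f = 27.4 / 4.7295 = 5.79342 t, so propellant = m₀ − m_f = 27.4 − 5.79342 = 21.60658 t.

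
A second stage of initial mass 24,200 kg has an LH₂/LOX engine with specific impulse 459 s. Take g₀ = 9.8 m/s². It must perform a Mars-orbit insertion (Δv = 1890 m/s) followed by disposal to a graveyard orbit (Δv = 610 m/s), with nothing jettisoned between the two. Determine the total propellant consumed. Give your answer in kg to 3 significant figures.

total propellant consumed ≈ 10300 kg

v_e = Isp · g₀ = 459 × 9.8 = 4498.2 m/s.
After the first burn: m = 24200 × exp(−1890/4498.2) = 24200 × 0.65694 = 15,897.9 kg.
After the second burn: m = 15,897.9 × exp(−610/4498.2) = 15,897.9 × 0.87318 = 13,881.7 kg.
Total propellant = m₀ − m_final = 24200 − 13,881.7 = 10,318.3 kg.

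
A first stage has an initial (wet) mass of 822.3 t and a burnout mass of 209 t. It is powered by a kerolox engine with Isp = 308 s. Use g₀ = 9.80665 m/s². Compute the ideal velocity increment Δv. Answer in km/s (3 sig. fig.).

v_e = Isp · g₀ = 308 × 9.80665 = 3020.4 m/s.
Δv = v_e · ln(m₀/m_f) = 3020.4 × ln(3.934) = 3020.4 × 1.3698 ≈ 4137.3 m/s.

Δv ≈ 4.14 km/s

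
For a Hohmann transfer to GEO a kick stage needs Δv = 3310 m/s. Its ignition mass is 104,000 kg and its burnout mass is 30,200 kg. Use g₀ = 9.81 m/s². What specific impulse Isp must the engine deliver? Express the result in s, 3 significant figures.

ln(m₀/m_f) = ln(104000/30200) = ln(3.444) = 1.2365.
Using Δv = v_e ln(m₀/m_f): v_e = Δv / ln(m₀/m_f) = 3310 / 1.2365 = 2676.8 m/s.
Isp = v_e / g₀ = 2676.8 / 9.81 = 272.9 s.

Isp ≈ 273 s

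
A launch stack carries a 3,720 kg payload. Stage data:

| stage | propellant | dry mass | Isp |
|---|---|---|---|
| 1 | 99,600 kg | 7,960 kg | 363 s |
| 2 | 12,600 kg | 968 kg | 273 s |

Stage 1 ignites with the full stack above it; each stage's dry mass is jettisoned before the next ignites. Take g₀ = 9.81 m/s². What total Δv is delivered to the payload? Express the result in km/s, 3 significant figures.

Δv ≈ 9.19 km/s

Ignition mass of stage 1 = 99,600+7,960 + 12,600+968 + 3,720 = 124,848 kg.
Stage 1: m₀ = 124,848 kg, m_f = 124,848 − 99,600 = 25,248 kg; Δv = 363×9.81×ln(4.945) = 3561.0×1.5984 ≈ 5692 m/s.
Stage 2: m₀ = 17,288 kg, m_f = 17,288 − 12,600 = 4,688 kg; Δv = 273×9.81×ln(3.688) = 2678.1×1.3050 ≈ 3495 m/s.
Total Δv = 5692 + 3495 = 9187 m/s.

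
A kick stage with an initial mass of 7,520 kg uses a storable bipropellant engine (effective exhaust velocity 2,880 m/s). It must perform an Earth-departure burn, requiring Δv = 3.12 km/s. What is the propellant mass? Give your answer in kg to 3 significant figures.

propellant mass ≈ 4970 kg

From the ideal rocket equation, m₀/m_f = exp(Δv / v_e) = exp(3120 / 2880.0) = exp(1.0833) = 2.9545.
m_f = 7,520 / 2.9545 = 2,545.27 kg, so propellant = m₀ − m_f = 7,520 − 2,545.27 = 4,974.73 kg.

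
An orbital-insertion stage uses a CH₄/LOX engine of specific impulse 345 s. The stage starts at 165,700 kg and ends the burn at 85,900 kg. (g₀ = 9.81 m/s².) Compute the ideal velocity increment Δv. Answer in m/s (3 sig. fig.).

Δv ≈ 2220 m/s

v_e = Isp · g₀ = 345 × 9.81 = 3384.5 m/s.
Δv = v_e · ln(m₀/m_f) = 3384.5 × ln(1.929) = 3384.5 × 0.6570 ≈ 2223.6 m/s.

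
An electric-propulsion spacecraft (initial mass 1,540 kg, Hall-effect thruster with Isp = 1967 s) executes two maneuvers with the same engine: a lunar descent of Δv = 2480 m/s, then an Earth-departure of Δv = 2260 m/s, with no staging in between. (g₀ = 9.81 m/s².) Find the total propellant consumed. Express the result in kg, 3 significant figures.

v_e = Isp · g₀ = 1967 × 9.81 = 19296.3 m/s.
After the first burn: m = 1540 × exp(−2480/19296.3) = 1540 × 0.87939 = 1,354.26 kg.
After the second burn: m = 1,354.26 × exp(−2260/19296.3) = 1,354.26 × 0.88948 = 1,204.59 kg.
Total propellant = m₀ − m_final = 1540 − 1,204.59 = 335.41 kg.

total propellant consumed ≈ 335 kg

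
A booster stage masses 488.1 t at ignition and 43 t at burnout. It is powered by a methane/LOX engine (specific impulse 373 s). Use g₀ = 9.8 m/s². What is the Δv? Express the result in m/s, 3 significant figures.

v_e = Isp · g₀ = 373 × 9.8 = 3655.4 m/s.
Using Δv = v_e ln(m₀/m_f): Δv = v_e · ln(m₀/m_f) = 3655.4 × ln(11.35) = 3655.4 × 2.4293 ≈ 8880.1 m/s.

Δv ≈ 8880 m/s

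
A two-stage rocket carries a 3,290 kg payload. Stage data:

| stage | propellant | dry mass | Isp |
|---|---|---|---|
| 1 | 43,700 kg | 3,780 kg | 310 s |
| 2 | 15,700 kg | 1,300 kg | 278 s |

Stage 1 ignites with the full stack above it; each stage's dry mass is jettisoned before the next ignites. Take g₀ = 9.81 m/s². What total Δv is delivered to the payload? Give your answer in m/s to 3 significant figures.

Ignition mass of stage 1 = 43,700+3,780 + 15,700+1,300 + 3,290 = 67,770 kg.
Stage 1: m₀ = 67,770 kg, m_f = 67,770 − 43,700 = 24,070 kg; Δv = 310×9.81×ln(2.816) = 3041.1×1.0352 ≈ 3148 m/s.
Stage 2: m₀ = 20,290 kg, m_f = 20,290 − 15,700 = 4,590 kg; Δv = 278×9.81×ln(4.42) = 2727.2×1.4862 ≈ 4053 m/s.
Total Δv = 3148 + 4053 = 7201 m/s.

Δv ≈ 7200 m/s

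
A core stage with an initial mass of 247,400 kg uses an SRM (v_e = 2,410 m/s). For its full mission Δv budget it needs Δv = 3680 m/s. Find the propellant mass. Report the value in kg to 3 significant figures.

m₀/m_f = exp(Δv / v_e) = exp(3680 / 2410.0) = exp(1.5270) = 4.6042.
m_f = 247,400 / 4.6042 = 53,733.5 kg, so propellant = m₀ − m_f = 247,400 − 53,733.5 = 193,666.5 kg.

propellant mass ≈ 194000 kg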